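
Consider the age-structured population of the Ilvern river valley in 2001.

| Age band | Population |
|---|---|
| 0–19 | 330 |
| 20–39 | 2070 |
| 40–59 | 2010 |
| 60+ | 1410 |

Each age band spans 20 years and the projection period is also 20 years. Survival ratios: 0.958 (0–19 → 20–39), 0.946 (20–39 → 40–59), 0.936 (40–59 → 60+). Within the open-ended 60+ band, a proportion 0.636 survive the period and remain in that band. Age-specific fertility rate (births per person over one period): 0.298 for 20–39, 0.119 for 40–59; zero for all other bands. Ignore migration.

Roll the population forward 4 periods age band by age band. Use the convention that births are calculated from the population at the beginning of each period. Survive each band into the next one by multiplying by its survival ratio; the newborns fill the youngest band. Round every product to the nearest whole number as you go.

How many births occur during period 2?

327

Let band 1 be 0–19 through band 4 = 60+.
[period 1]
Births: 2070 * 0.298 = 617  |  2010 * 0.119 = 239 — total 856
Band 2: 330 * 0.958 = 316
Band 3: 2070 * 0.946 = 1958
Band 4: 2010 * 0.936 + 1410 * 0.636 = 1881 + 897 = 2778
Population now: 0–19=856, 20–39=316, 40–59=1958, 60+=2778
[period 2]
Births: 316 * 0.298 = 94  |  1958 * 0.119 = 233 — total 327
Band 2: 856 * 0.958 = 820
Band 3: 316 * 0.946 = 299
Band 4: 1958 * 0.936 + 2778 * 0.636 = 1833 + 1767 = 3600
Population now: 0–19=327, 20–39=820, 40–59=299, 60+=3600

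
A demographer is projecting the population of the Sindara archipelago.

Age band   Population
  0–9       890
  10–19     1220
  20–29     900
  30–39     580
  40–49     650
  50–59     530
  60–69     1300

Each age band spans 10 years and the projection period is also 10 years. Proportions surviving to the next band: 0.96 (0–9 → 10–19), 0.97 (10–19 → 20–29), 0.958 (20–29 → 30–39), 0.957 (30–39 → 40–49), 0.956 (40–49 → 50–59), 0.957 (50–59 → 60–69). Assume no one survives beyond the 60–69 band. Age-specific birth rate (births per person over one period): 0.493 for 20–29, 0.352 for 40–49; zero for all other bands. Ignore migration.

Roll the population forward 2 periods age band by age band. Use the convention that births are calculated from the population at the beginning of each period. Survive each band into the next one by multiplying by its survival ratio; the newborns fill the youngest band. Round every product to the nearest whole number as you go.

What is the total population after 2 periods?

(Groups numbered youngest = 1 to oldest = 7.)
Period 1.
Births: 900 × 0.493 = 444 ; 650 × 0.352 = 229 → total 673
Group 2: 890 × 0.96 = 854
Group 3: 1220 × 0.97 = 1183
Group 4: 900 × 0.958 = 862
Group 5: 580 × 0.957 = 555
Group 6: 650 × 0.956 = 621
Group 7: 530 × 0.957 = 507
End of period: [673, 854, 1183, 862, 555, 621, 507]
Period 2.
Births: 1183 × 0.493 = 583 ; 555 × 0.352 = 195 → total 778
Group 2: 673 × 0.96 = 646
Group 3: 854 × 0.97 = 828
Group 4: 1183 × 0.958 = 1133
Group 5: 862 × 0.957 = 825
Group 6: 555 × 0.956 = 531
Group 7: 621 × 0.957 = 594
End of period: [778, 646, 828, 1133, 825, 531, 594]
Total after period 2: 778 + 646 + 828 + 1133 + 825 + 531 + 594 = 5335

5335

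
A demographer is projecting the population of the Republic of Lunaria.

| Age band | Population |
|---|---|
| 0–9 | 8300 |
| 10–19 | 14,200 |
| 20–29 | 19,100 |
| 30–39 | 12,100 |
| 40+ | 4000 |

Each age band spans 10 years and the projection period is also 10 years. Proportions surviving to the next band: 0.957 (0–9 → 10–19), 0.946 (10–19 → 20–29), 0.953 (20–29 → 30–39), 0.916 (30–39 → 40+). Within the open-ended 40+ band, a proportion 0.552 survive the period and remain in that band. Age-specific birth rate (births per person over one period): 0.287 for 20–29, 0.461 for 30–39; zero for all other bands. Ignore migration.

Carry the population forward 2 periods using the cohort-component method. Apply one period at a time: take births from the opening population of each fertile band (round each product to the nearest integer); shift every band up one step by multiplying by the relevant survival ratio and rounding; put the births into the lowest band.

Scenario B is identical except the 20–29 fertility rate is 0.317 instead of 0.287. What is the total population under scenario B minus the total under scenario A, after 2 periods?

Numbering the bands 1..5 from youngest to oldest:
Period 1:
Births: 19100 × 0.287 = 5482, 12100 × 0.461 = 5578 → total 11060
Band 2: 8300 × 0.957 = 7943
Band 3: 14200 × 0.946 = 13433
Band 4: 19100 × 0.953 = 18202
Band 5: 12100 × 0.916 + 4000 × 0.552 = 11084 + 2208 = 13292
→ [11060, 7943, 13433, 18202, 13292]
Period 2:
Births: 13433 × 0.287 = 3855, 18202 × 0.461 = 8391 → total 12246
Band 2: 11060 × 0.957 = 10584
Band 3: 7943 × 0.946 = 7514
Band 4: 13433 × 0.953 = 12802
Band 5: 18202 × 0.916 + 13292 × 0.552 = 16673 + 7337 = 24010
→ [12246, 10584, 7514, 12802, 24010]
Scenario A total after 2 periods: 67156
Scenario B projection —
Period 1:
Births: 19100 × 0.317 = 6055, 12100 × 0.461 = 5578 → total 11633
Band 2: 8300 × 0.957 = 7943
Band 3: 14200 × 0.946 = 13433
Band 4: 19100 × 0.953 = 18202
Band 5: 12100 × 0.916 + 4000 × 0.552 = 11084 + 2208 = 13292
→ [11633, 7943, 13433, 18202, 13292]
Period 2:
Births: 13433 × 0.317 = 4258, 18202 × 0.461 = 8391 → total 12649
Band 2: 11633 × 0.957 = 11133
Band 3: 7943 × 0.946 = 7514
Band 4: 13433 × 0.953 = 12802
Band 5: 18202 × 0.916 + 13292 × 0.552 = 16673 + 7337 = 24010
→ [12649, 11133, 7514, 12802, 24010]
Scenario B total after 2 periods: 68108
Difference B − A = 68108 − 67156 = 952

952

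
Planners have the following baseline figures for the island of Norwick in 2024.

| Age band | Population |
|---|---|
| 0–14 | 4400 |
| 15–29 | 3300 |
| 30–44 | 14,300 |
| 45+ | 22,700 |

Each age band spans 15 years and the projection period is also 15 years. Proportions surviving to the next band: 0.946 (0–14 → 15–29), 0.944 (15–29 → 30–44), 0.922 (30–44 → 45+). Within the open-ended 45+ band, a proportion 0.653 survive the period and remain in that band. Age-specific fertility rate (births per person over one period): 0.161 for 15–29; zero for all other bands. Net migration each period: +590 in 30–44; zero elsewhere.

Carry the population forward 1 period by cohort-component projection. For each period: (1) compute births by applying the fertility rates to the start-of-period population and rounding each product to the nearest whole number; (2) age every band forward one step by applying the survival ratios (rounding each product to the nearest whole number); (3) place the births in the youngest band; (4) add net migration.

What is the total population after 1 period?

36406

— Period 1 —
Births: 3300 * 0.161 = 531
15–29: 4400 * 0.946 = 4162
30–44: 3300 * 0.944 = 3115
45+: 14300 * 0.922 + 22700 * 0.653 = 13185 + 14823 = 28008
Net migration: 30–44 + 590 → 3705
→ [531, 4162, 3705, 28008]
Total after period 1: 531 + 4162 + 3705 + 28008 = 36406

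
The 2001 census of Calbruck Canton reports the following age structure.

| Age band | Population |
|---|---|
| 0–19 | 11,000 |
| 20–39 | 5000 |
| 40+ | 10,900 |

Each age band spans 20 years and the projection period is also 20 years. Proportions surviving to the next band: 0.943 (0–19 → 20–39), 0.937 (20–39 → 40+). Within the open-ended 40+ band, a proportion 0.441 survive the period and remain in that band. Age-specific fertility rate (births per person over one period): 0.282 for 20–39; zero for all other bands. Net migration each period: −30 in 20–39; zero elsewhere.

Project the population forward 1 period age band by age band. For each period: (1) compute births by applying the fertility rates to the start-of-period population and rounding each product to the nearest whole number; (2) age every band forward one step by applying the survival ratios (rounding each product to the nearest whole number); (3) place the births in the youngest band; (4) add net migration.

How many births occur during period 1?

1410

[period 1]
Births: 5000 × 0.282 = 1410
20–39: 11000 × 0.943 = 10373
40+: 5000 × 0.937 + 10900 × 0.441 = 4685 + 4807 = 9492
Net migration: 20–39 − 30 → 10343
Giving 1410 / 10343 / 9492.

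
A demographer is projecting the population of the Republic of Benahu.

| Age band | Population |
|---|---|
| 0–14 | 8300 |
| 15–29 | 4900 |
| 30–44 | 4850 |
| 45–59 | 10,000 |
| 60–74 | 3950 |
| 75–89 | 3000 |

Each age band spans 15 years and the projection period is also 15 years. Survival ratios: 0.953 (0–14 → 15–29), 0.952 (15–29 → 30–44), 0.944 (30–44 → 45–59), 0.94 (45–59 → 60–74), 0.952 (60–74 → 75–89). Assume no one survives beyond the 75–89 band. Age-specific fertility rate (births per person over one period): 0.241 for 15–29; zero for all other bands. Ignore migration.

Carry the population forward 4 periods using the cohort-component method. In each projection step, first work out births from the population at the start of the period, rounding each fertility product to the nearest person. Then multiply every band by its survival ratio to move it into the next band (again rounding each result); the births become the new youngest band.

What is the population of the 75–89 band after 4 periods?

(Groups numbered youngest = 1 to oldest = 6.)
Period 1:
Births: 4900 × 0.241 = 1181
Group 2: 8300 × 0.953 = 7910
Group 3: 4900 × 0.952 = 4665
Group 4: 4850 × 0.944 = 4578
Group 5: 10000 × 0.94 = 9400
Group 6: 3950 × 0.952 = 3760
Giving 1181 / 7910 / 4665 / 4578 / 9400 / 3760.
Period 2:
Births: 7910 × 0.241 = 1906
Group 2: 1181 × 0.953 = 1125
Group 3: 7910 × 0.952 = 7530
Group 4: 4665 × 0.944 = 4404
Group 5: 4578 × 0.94 = 4303
Group 6: 9400 × 0.952 = 8949
Giving 1906 / 1125 / 7530 / 4404 / 4303 / 8949.
Period 3:
Births: 1125 × 0.241 = 271
Group 2: 1906 × 0.953 = 1816
Group 3: 1125 × 0.952 = 1071
Group 4: 7530 × 0.944 = 7108
Group 5: 4404 × 0.94 = 4140
Group 6: 4303 × 0.952 = 4096
Giving 271 / 1816 / 1071 / 7108 / 4140 / 4096.
Period 4:
Births: 1816 × 0.241 = 438
Group 2: 271 × 0.953 = 258
Group 3: 1816 × 0.952 = 1729
Group 4: 1071 × 0.944 = 1011
Group 5: 7108 × 0.94 = 6682
Group 6: 4140 × 0.952 = 3941
Giving 438 / 258 / 1729 / 1011 / 6682 / 3941.

3941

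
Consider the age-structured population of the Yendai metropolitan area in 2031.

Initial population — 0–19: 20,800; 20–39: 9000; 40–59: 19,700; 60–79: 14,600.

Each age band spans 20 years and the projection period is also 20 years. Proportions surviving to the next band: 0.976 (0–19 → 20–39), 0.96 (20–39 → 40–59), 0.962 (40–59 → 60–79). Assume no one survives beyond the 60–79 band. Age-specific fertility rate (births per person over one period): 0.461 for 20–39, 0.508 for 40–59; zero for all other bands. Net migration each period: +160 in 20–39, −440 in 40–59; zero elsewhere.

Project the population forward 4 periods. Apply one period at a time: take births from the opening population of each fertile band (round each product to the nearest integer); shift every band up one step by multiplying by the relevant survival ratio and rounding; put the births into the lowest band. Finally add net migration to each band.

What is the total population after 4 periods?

Period 1.
Births: 9000 × 0.461 = 4149  |  19700 × 0.508 = 10008 → total 14157
20–39: 20800 × 0.976 = 20301
40–59: 9000 × 0.96 = 8640
60–79: 19700 × 0.962 = 18951
Net migration: 20–39 + 160 → 20461; 40–59 − 440 → 8200
→ [14157, 20461, 8200, 18951]
Period 2.
Births: 20461 × 0.461 = 9433  |  8200 × 0.508 = 4166 → total 13599
20–39: 14157 × 0.976 = 13817
40–59: 20461 × 0.96 = 19643
60–79: 8200 × 0.962 = 7888
Net migration: 20–39 + 160 → 13977; 40–59 − 440 → 19203
→ [13599, 13977, 19203, 7888]
Period 3.
Births: 13977 × 0.461 = 6443  |  19203 × 0.508 = 9755 → total 16198
20–39: 13599 × 0.976 = 13273
40–59: 13977 × 0.96 = 13418
60–79: 19203 × 0.962 = 18473
Net migration: 20–39 + 160 → 13433; 40–59 − 440 → 12978
→ [16198, 13433, 12978, 18473]
Period 4.
Births: 13433 × 0.461 = 6193  |  12978 × 0.508 = 6593 → total 12786
20–39: 16198 × 0.976 = 15809
40–59: 13433 × 0.96 = 12896
60–79: 12978 × 0.962 = 12485
Net migration: 20–39 + 160 → 15969; 40–59 − 440 → 12456
→ [12786, 15969, 12456, 12485]
Total after period 4: 12786 + 15969 + 12456 + 12485 = 53696

53696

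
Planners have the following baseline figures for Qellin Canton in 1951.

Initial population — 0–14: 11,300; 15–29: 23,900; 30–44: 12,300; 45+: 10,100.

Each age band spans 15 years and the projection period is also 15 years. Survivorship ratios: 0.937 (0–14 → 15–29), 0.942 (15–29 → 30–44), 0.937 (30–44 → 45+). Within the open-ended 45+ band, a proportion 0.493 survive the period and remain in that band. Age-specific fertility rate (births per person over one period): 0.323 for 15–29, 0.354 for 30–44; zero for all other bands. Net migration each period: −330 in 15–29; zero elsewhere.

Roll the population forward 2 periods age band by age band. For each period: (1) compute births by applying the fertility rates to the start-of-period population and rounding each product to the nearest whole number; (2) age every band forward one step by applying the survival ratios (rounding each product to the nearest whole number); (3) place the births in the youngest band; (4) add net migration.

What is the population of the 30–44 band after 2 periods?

Call the bands 1 to 4, youngest first.
Period 1.
Births: 23900 × 0.323 = 7720 ; 12300 × 0.354 = 4354 — total 12074
Band 2: 11300 × 0.937 = 10588
Band 3: 23900 × 0.942 = 22514
Band 4: 12300 × 0.937 + 10100 × 0.493 = 11525 + 4979 = 16504
Net migration: Band 2 − 330 → 10258
→ [12074, 10258, 22514, 16504]
Period 2.
Births: 10258 × 0.323 = 3313 ; 22514 × 0.354 = 7970 — total 11283
Band 2: 12074 × 0.937 = 11313
Band 3: 10258 × 0.942 = 9663
Band 4: 22514 × 0.937 + 16504 × 0.493 = 21096 + 8136 = 29232
Net migration: Band 2 − 330 → 10983
→ [11283, 10983, 9663, 29232]

9663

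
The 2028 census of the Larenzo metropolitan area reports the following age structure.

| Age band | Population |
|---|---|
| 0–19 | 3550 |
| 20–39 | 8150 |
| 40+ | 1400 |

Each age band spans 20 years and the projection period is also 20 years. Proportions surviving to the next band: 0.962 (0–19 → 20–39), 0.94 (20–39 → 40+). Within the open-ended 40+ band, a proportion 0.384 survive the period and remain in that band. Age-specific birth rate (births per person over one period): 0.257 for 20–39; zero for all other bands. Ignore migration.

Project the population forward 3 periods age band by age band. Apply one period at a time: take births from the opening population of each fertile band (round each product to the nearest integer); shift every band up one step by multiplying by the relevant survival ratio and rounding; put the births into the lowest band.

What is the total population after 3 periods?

5698

(Bands numbered youngest = 1 to oldest = 3.)
Period 1:
Births: 8150 × 0.257 = 2095
Band 2: 3550 × 0.962 = 3415
Band 3: 8150 × 0.94 + 1400 × 0.384 = 7661 + 538 = 8199
Population now: 0–19=2095, 20–39=3415, 40+=8199
Period 2:
Births: 3415 × 0.257 = 878
Band 2: 2095 × 0.962 = 2015
Band 3: 3415 × 0.94 + 8199 × 0.384 = 3210 + 3148 = 6358
Population now: 0–19=878, 20–39=2015, 40+=6358
Period 3:
Births: 2015 × 0.257 = 518
Band 2: 878 × 0.962 = 845
Band 3: 2015 × 0.94 + 6358 × 0.384 = 1894 + 2441 = 4335
Population now: 0–19=518, 20–39=845, 40+=4335
Total after period 3: 518 + 845 + 4335 = 5698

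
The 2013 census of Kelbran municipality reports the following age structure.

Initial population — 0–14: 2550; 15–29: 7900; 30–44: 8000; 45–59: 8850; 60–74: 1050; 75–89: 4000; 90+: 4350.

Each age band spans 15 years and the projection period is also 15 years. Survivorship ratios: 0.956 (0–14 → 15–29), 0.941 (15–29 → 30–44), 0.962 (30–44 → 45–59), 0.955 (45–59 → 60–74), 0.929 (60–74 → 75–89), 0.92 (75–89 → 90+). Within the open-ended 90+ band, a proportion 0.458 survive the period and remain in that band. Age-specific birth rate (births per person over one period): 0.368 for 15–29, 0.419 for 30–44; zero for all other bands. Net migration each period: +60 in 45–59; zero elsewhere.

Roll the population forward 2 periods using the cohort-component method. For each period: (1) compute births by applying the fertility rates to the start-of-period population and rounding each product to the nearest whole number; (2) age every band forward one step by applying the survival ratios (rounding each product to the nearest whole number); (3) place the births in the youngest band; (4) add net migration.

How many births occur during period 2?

4012

(Groups numbered youngest = 1 to oldest = 7.)
Period 1.
Births: 7900 × 0.368 = 2907, 8000 × 0.419 = 3352 ⇒ total 6259
Group 2: 2550 × 0.956 = 2438
Group 3: 7900 × 0.941 = 7434
Group 4: 8000 × 0.962 = 7696
Group 5: 8850 × 0.955 = 8452
Group 6: 1050 × 0.929 = 975
Group 7: 4000 × 0.92 + 4350 × 0.458 = 3680 + 1992 = 5672
Net migration: Group 4 + 60 → 7756
Giving 6259 / 2438 / 7434 / 7756 / 8452 / 975 / 5672.
Period 2.
Births: 2438 × 0.368 = 897, 7434 × 0.419 = 3115 ⇒ total 4012
Group 2: 6259 × 0.956 = 5984
Group 3: 2438 × 0.941 = 2294
Group 4: 7434 × 0.962 = 7152
Group 5: 7756 × 0.955 = 7407
Group 6: 8452 × 0.929 = 7852
Group 7: 975 × 0.92 + 5672 × 0.458 = 897 + 2598 = 3495
Net migration: Group 4 + 60 → 7212
Giving 4012 / 5984 / 2294 / 7212 / 7407 / 7852 / 3495.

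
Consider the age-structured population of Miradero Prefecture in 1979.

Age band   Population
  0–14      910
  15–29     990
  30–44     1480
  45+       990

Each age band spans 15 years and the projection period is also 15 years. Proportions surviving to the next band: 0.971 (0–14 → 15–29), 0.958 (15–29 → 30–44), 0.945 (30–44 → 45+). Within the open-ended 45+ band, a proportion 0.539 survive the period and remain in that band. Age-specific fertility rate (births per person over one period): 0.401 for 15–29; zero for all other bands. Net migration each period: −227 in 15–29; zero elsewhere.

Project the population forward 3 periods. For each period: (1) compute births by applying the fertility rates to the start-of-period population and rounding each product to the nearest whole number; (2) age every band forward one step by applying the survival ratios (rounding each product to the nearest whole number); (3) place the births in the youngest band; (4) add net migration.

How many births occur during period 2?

263

— Period 1 —
Births: 990 * 0.401 = 397
15–29: 910 * 0.971 = 884
30–44: 990 * 0.958 = 948
45+: 1480 * 0.945 + 990 * 0.539 = 1399 + 534 = 1933
Net migration: 15–29 − 227 → 657
Giving 397 / 657 / 948 / 1933.
— Period 2 —
Births: 657 * 0.401 = 263
15–29: 397 * 0.971 = 385
30–44: 657 * 0.958 = 629
45+: 948 * 0.945 + 1933 * 0.539 = 896 + 1042 = 1938
Net migration: 15–29 − 227 → 158
Giving 263 / 158 / 629 / 1938.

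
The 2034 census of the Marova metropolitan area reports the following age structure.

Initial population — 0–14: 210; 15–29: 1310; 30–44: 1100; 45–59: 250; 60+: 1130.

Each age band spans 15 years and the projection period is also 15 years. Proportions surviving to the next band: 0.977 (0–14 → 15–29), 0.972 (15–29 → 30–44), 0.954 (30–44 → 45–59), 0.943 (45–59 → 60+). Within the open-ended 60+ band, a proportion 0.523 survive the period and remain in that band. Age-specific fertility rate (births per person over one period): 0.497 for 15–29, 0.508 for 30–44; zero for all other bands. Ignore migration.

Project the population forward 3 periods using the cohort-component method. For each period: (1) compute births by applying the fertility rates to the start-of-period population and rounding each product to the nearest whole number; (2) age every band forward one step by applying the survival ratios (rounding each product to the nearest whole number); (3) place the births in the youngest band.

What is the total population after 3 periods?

4648

Let group 1 be 0–14 through group 5 = 60+.
After projecting period 1:
Births: 1310 × 0.497 = 651  |  1100 × 0.508 = 559 → total 1210
Group 2: 210 × 0.977 = 205
Group 3: 1310 × 0.972 = 1273
Group 4: 1100 × 0.954 = 1049
Group 5: 250 × 0.943 + 1130 × 0.523 = 236 + 591 = 827
→ [1210, 205, 1273, 1049, 827]
After projecting period 2:
Births: 205 × 0.497 = 102  |  1273 × 0.508 = 647 → total 749
Group 2: 1210 × 0.977 = 1182
Group 3: 205 × 0.972 = 199
Group 4: 1273 × 0.954 = 1214
Group 5: 1049 × 0.943 + 827 × 0.523 = 989 + 433 = 1422
→ [749, 1182, 199, 1214, 1422]
After projecting period 3:
Births: 1182 × 0.497 = 587  |  199 × 0.508 = 101 → total 688
Group 2: 749 × 0.977 = 732
Group 3: 1182 × 0.972 = 1149
Group 4: 199 × 0.954 = 190
Group 5: 1214 × 0.943 + 1422 × 0.523 = 1145 + 744 = 1889
→ [688, 732, 1149, 190, 1889]
Total after period 3: 688 + 732 + 1149 + 190 + 1889 = 4648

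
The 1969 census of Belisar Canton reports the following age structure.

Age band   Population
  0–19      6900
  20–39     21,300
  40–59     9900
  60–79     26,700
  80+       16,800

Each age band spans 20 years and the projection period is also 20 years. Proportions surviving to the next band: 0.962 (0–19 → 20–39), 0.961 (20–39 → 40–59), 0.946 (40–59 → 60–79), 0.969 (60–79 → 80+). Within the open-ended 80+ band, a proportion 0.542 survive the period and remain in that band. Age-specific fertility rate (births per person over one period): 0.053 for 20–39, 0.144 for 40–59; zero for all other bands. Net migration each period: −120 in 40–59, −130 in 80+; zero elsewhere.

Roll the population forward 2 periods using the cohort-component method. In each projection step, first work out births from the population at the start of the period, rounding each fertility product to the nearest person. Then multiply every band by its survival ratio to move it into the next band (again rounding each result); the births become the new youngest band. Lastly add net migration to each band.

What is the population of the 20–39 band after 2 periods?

Call the bands 1 to 5, youngest first.
After projecting period 1:
Births: 21300 × 0.053 = 1129  |  9900 × 0.144 = 1426 — total 2555
Band 2: 6900 × 0.962 = 6638
Band 3: 21300 × 0.961 = 20469
Band 4: 9900 × 0.946 = 9365
Band 5: 26700 × 0.969 + 16800 × 0.542 = 25872 + 9106 = 34978
Net migration: Band 3 − 120 → 20349; Band 5 − 130 → 34848
Population now: 0–19=2555, 20–39=6638, 40–59=20349, 60–79=9365, 80+=34848
After projecting period 2:
Births: 6638 × 0.053 = 352  |  20349 × 0.144 = 2930 — total 3282
Band 2: 2555 × 0.962 = 2458
Band 3: 6638 × 0.961 = 6379
Band 4: 20349 × 0.946 = 19250
Band 5: 9365 × 0.969 + 34848 × 0.542 = 9075 + 18888 = 27963
Net migration: Band 3 − 120 → 6259; Band 5 − 130 → 27833
Population now: 0–19=3282, 20–39=2458, 40–59=6259, 60–79=19250, 80+=27833

2458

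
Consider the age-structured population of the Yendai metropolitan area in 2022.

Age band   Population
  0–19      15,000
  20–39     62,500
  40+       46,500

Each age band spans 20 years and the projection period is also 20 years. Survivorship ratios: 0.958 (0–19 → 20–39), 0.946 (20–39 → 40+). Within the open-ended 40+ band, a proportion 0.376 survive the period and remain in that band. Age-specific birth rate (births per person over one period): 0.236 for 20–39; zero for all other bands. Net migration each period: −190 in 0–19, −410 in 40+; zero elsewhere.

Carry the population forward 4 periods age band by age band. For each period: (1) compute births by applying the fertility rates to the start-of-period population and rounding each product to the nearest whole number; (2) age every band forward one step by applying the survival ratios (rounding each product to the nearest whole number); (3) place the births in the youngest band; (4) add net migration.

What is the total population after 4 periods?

16719

Let group 1 be 0–19 through group 3 = 40+.
After projecting period 1:
Births: 62500 * 0.236 = 14750
Group 2: 15000 * 0.958 = 14370
Group 3: 62500 * 0.946 + 46500 * 0.376 = 59125 + 17484 = 76609
Net migration: Group 1 − 190 → 14560; Group 3 − 410 → 76199
→ [14560, 14370, 76199]
After projecting period 2:
Births: 14370 * 0.236 = 3391
Group 2: 14560 * 0.958 = 13948
Group 3: 14370 * 0.946 + 76199 * 0.376 = 13594 + 28651 = 42245
Net migration: Group 1 − 190 → 3201; Group 3 − 410 → 41835
→ [3201, 13948, 41835]
After projecting period 3:
Births: 13948 * 0.236 = 3292
Group 2: 3201 * 0.958 = 3067
Group 3: 13948 * 0.946 + 41835 * 0.376 = 13195 + 15730 = 28925
Net migration: Group 1 − 190 → 3102; Group 3 − 410 → 28515
→ [3102, 3067, 28515]
After projecting period 4:
Births: 3067 * 0.236 = 724
Group 2: 3102 * 0.958 = 2972
Group 3: 3067 * 0.946 + 28515 * 0.376 = 2901 + 10722 = 13623
Net migration: Group 1 − 190 → 534; Group 3 − 410 → 13213
→ [534, 2972, 13213]
Total after period 4: 534 + 2972 + 13213 = 16719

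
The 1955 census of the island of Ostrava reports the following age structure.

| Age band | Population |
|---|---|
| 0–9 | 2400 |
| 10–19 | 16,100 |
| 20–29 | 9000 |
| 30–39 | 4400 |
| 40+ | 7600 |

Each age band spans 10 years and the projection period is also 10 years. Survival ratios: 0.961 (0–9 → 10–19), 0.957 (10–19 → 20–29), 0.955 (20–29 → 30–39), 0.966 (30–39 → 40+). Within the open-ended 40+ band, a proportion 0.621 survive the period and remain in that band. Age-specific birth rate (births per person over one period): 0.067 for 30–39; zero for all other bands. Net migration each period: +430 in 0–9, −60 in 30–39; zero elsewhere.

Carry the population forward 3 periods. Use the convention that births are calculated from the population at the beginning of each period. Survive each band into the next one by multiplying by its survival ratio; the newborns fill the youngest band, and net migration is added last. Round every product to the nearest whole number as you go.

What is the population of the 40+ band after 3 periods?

22736

Numbering the bands 1..5 from youngest to oldest:
Period 1:
Births: 4400 × 0.067 = 295
Band 2: 2400 × 0.961 = 2306
Band 3: 16100 × 0.957 = 15408
Band 4: 9000 × 0.955 = 8595
Band 5: 4400 × 0.966 + 7600 × 0.621 = 4250 + 4720 = 8970
Net migration: Band 1 + 430 → 725; Band 4 − 60 → 8535
Population now: 0–9=725, 10–19=2306, 20–29=15408, 30–39=8535, 40+=8970
Period 2:
Births: 8535 × 0.067 = 572
Band 2: 725 × 0.961 = 697
Band 3: 2306 × 0.957 = 2207
Band 4: 15408 × 0.955 = 14715
Band 5: 8535 × 0.966 + 8970 × 0.621 = 8245 + 5570 = 13815
Net migration: Band 1 + 430 → 1002; Band 4 − 60 → 14655
Population now: 0–9=1002, 10–19=697, 20–29=2207, 30–39=14655, 40+=13815
Period 3:
Births: 14655 × 0.067 = 982
Band 2: 1002 × 0.961 = 963
Band 3: 697 × 0.957 = 667
Band 4: 2207 × 0.955 = 2108
Band 5: 14655 × 0.966 + 13815 × 0.621 = 14157 + 8579 = 22736
Net migration: Band 1 + 430 → 1412; Band 4 − 60 → 2048
Population now: 0–9=1412, 10–19=963, 20–29=667, 30–39=2048, 40+=22736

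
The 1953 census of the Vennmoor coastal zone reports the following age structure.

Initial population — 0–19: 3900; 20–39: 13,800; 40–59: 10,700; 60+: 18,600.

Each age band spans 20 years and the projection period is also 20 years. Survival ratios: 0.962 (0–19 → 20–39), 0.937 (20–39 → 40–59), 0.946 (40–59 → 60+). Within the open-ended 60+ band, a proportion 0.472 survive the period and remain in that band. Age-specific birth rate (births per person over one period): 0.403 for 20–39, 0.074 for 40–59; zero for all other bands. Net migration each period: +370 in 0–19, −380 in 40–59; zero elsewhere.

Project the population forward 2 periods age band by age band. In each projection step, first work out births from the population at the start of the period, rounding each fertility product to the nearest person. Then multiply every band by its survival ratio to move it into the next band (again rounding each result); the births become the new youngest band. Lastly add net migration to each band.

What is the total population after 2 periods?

Period 1.
Births: 13800 * 0.403 = 5561, 10700 * 0.074 = 792 → 6353
20–39: 3900 * 0.962 = 3752
40–59: 13800 * 0.937 = 12931
60+: 10700 * 0.946 + 18600 * 0.472 = 10122 + 8779 = 18901
Net migration: 0–19 + 370 → 6723; 40–59 − 380 → 12551
Population now: 0–19=6723, 20–39=3752, 40–59=12551, 60+=18901
Period 2.
Births: 3752 * 0.403 = 1512, 12551 * 0.074 = 929 → 2441
20–39: 6723 * 0.962 = 6468
40–59: 3752 * 0.937 = 3516
60+: 12551 * 0.946 + 18901 * 0.472 = 11873 + 8921 = 20794
Net migration: 0–19 + 370 → 2811; 40–59 − 380 → 3136
Population now: 0–19=2811, 20–39=6468, 40–59=3136, 60+=20794
Total after period 2: 2811 + 6468 + 3136 + 20794 = 33209

33209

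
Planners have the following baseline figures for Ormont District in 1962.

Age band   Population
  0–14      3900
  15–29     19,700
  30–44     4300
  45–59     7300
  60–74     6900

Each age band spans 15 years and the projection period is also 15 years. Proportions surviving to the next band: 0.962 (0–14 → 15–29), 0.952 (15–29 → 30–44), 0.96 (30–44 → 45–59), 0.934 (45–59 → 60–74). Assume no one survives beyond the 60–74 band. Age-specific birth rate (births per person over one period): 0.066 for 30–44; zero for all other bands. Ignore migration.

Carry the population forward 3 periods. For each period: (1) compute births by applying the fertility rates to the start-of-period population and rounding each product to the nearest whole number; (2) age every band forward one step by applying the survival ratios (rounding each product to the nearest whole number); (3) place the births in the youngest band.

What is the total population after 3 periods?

Call the bands 1 to 5, youngest first.
[period 1]
Births: 4300 * 0.066 = 284
Band 2: 3900 * 0.962 = 3752
Band 3: 19700 * 0.952 = 18754
Band 4: 4300 * 0.96 = 4128
Band 5: 7300 * 0.934 = 6818
End of period: [284, 3752, 18754, 4128, 6818]
[period 2]
Births: 18754 * 0.066 = 1238
Band 2: 284 * 0.962 = 273
Band 3: 3752 * 0.952 = 3572
Band 4: 18754 * 0.96 = 18004
Band 5: 4128 * 0.934 = 3856
End of period: [1238, 273, 3572, 18004, 3856]
[period 3]
Births: 3572 * 0.066 = 236
Band 2: 1238 * 0.962 = 1191
Band 3: 273 * 0.952 = 260
Band 4: 3572 * 0.96 = 3429
Band 5: 18004 * 0.934 = 16816
End of period: [236, 1191, 260, 3429, 16816]
Total after period 3: 236 + 1191 + 260 + 3429 + 16816 = 21932

21932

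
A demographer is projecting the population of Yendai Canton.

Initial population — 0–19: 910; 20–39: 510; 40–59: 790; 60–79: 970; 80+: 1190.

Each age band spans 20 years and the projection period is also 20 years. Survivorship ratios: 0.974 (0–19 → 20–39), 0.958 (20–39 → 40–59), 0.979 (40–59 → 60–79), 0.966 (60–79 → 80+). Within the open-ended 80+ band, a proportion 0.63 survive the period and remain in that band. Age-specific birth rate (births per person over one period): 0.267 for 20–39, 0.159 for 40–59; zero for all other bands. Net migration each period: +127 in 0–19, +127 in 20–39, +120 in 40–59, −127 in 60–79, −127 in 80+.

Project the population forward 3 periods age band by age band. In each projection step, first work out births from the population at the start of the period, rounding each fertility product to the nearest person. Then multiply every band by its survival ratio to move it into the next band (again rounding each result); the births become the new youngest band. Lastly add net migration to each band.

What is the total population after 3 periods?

3846

[period 1]
Births: 510 × 0.267 = 136  |  790 × 0.159 = 126 → 262
20–39: 910 × 0.974 = 886
40–59: 510 × 0.958 = 489
60–79: 790 × 0.979 = 773
80+: 970 × 0.966 + 1190 × 0.63 = 937 + 750 = 1687
Net migration: 0–19 + 127 → 389; 20–39 + 127 → 1013; 40–59 + 120 → 609; 60–79 − 127 → 646; 80+ − 127 → 1560
End of period: [389, 1013, 609, 646, 1560]
[period 2]
Births: 1013 × 0.267 = 270  |  609 × 0.159 = 97 → 367
20–39: 389 × 0.974 = 379
40–59: 1013 × 0.958 = 970
60–79: 609 × 0.979 = 596
80+: 646 × 0.966 + 1560 × 0.63 = 624 + 983 = 1607
Net migration: 0–19 + 127 → 494; 20–39 + 127 → 506; 40–59 + 120 → 1090; 60–79 − 127 → 469; 80+ − 127 → 1480
End of period: [494, 506, 1090, 469, 1480]
[period 3]
Births: 506 × 0.267 = 135  |  1090 × 0.159 = 173 → 308
20–39: 494 × 0.974 = 481
40–59: 506 × 0.958 = 485
60–79: 1090 × 0.979 = 1067
80+: 469 × 0.966 + 1480 × 0.63 = 453 + 932 = 1385
Net migration: 0–19 + 127 → 435; 20–39 + 127 → 608; 40–59 + 120 → 605; 60–79 − 127 → 940; 80+ − 127 → 1258
End of period: [435, 608, 605, 940, 1258]
Total after period 3: 435 + 608 + 605 + 940 + 1258 = 3846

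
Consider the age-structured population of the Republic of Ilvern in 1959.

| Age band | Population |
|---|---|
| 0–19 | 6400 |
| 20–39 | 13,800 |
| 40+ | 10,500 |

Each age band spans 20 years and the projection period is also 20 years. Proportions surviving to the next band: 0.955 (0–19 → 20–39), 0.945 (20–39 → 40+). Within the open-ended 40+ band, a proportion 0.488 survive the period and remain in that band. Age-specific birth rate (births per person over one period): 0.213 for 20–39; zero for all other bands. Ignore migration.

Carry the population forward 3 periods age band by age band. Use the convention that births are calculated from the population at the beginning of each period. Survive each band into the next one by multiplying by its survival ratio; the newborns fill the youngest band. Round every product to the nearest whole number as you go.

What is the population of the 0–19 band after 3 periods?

Period 1:
Births: 13800 × 0.213 = 2939
20–39: 6400 × 0.955 = 6112
40+: 13800 × 0.945 + 10500 × 0.488 = 13041 + 5124 = 18165
Population now: 0–19=2939, 20–39=6112, 40+=18165
Period 2:
Births: 6112 × 0.213 = 1302
20–39: 2939 × 0.955 = 2807
40+: 6112 × 0.945 + 18165 × 0.488 = 5776 + 8865 = 14641
Population now: 0–19=1302, 20–39=2807, 40+=14641
Period 3:
Births: 2807 × 0.213 = 598
20–39: 1302 × 0.955 = 1243
40+: 2807 × 0.945 + 14641 × 0.488 = 2653 + 7145 = 9798
Population now: 0–19=598, 20–39=1243, 40+=9798

598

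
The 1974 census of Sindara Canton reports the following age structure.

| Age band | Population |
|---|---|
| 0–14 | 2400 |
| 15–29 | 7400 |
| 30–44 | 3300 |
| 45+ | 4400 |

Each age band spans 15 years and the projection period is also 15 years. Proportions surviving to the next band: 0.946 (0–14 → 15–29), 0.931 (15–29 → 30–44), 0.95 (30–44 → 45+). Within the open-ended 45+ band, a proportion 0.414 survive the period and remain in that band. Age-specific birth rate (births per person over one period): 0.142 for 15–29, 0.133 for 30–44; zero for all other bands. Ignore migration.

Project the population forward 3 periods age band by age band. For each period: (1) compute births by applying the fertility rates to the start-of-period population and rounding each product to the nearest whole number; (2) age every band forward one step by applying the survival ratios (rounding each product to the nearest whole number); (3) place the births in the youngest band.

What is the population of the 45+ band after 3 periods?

Let band 1 be 0–14 through band 4 = 45+.
[period 1]
Births: 7400 × 0.142 = 1051, 3300 × 0.133 = 439 → 1490
Band 2: 2400 × 0.946 = 2270
Band 3: 7400 × 0.931 = 6889
Band 4: 3300 × 0.95 + 4400 × 0.414 = 3135 + 1822 = 4957
End of period: [1490, 2270, 6889, 4957]
[period 2]
Births: 2270 × 0.142 = 322, 6889 × 0.133 = 916 → 1238
Band 2: 1490 × 0.946 = 1410
Band 3: 2270 × 0.931 = 2113
Band 4: 6889 × 0.95 + 4957 × 0.414 = 6545 + 2052 = 8597
End of period: [1238, 1410, 2113, 8597]
[period 3]
Births: 1410 × 0.142 = 200, 2113 × 0.133 = 281 → 481
Band 2: 1238 × 0.946 = 1171
Band 3: 1410 × 0.931 = 1313
Band 4: 2113 × 0.95 + 8597 × 0.414 = 2007 + 3559 = 5566
End of period: [481, 1171, 1313, 5566]

5566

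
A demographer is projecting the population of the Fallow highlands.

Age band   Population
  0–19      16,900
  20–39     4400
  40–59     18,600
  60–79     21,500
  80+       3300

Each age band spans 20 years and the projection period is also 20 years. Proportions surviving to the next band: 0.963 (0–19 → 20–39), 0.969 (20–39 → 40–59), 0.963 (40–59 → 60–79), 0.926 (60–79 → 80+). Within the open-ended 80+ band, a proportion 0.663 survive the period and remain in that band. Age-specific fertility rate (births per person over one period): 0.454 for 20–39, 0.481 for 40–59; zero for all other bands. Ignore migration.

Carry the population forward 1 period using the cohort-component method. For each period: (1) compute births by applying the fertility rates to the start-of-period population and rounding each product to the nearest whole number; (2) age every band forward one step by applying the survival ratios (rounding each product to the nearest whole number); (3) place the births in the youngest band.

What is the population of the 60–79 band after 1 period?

17912

After projecting period 1:
Births: 4400 × 0.454 = 1998, 18600 × 0.481 = 8947 → total 10945
20–39: 16900 × 0.963 = 16275
40–59: 4400 × 0.969 = 4264
60–79: 18600 × 0.963 = 17912
80+: 21500 × 0.926 + 3300 × 0.663 = 19909 + 2188 = 22097
Giving 10945 / 16275 / 4264 / 17912 / 22097.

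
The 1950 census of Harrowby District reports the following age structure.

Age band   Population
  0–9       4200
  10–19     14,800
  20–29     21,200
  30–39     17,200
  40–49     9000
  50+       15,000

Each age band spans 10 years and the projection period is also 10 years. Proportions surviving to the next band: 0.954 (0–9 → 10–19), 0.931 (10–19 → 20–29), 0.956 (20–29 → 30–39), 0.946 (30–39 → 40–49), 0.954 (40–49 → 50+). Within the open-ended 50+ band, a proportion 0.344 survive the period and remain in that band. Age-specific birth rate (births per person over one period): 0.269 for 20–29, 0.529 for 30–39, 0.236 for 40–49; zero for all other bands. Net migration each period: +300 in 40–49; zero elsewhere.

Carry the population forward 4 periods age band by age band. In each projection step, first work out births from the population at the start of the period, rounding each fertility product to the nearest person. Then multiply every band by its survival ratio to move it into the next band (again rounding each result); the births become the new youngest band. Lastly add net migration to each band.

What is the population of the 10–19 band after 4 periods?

11991

Numbering the groups 1..6 from youngest to oldest:
Period 1:
Births: 21200 × 0.269 = 5703  |  17200 × 0.529 = 9099  |  9000 × 0.236 = 2124 → total 16926
Group 2: 4200 × 0.954 = 4007
Group 3: 14800 × 0.931 = 13779
Group 4: 21200 × 0.956 = 20267
Group 5: 17200 × 0.946 = 16271
Group 6: 9000 × 0.954 + 15000 × 0.344 = 8586 + 5160 = 13746
Net migration: Group 5 + 300 → 16571
Population now: 0–9=16926, 10–19=4007, 20–29=13779, 30–39=20267, 40–49=16571, 50+=13746
Period 2:
Births: 13779 × 0.269 = 3707  |  20267 × 0.529 = 10721  |  16571 × 0.236 = 3911 → total 18339
Group 2: 16926 × 0.954 = 16147
Group 3: 4007 × 0.931 = 3731
Group 4: 13779 × 0.956 = 13173
Group 5: 20267 × 0.946 = 19173
Group 6: 16571 × 0.954 + 13746 × 0.344 = 15809 + 4729 = 20538
Net migration: Group 5 + 300 → 19473
Population now: 0–9=18339, 10–19=16147, 20–29=3731, 30–39=13173, 40–49=19473, 50+=20538
Period 3:
Births: 3731 × 0.269 = 1004  |  13173 × 0.529 = 6969  |  19473 × 0.236 = 4596 → total 12569
Group 2: 18339 × 0.954 = 17495
Group 3: 16147 × 0.931 = 15033
Group 4: 3731 × 0.956 = 3567
Group 5: 13173 × 0.946 = 12462
Group 6: 19473 × 0.954 + 20538 × 0.344 = 18577 + 7065 = 25642
Net migration: Group 5 + 300 → 12762
Population now: 0–9=12569, 10–19=17495, 20–29=15033, 30–39=3567, 40–49=12762, 50+=25642
Period 4:
Births: 15033 × 0.269 = 4044  |  3567 × 0.529 = 1887  |  12762 × 0.236 = 3012 → total 8943
Group 2: 12569 × 0.954 = 11991
Group 3: 17495 × 0.931 = 16288
Group 4: 15033 × 0.956 = 14372
Group 5: 3567 × 0.946 = 3374
Group 6: 12762 × 0.954 + 25642 × 0.344 = 12175 + 8821 = 20996
Net migration: Group 5 + 300 → 3674
Population now: 0–9=8943, 10–19=11991, 20–29=16288, 30–39=14372, 40–49=3674, 50+=20996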